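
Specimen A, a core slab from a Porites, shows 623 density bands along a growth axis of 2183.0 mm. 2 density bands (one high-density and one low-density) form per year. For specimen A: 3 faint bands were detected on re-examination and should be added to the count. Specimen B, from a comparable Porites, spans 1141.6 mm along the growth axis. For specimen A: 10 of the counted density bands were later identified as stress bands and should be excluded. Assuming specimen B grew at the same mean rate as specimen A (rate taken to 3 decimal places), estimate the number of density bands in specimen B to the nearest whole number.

Specimen A: adjusted count: 623 − 10 + 3 = 616 density bands.
Specimen A: dividing by 2 density bands per year: 616 / 2 = 308 years.
A: Extension rate ≈ 2183.0 / 308 = 7.088 mm/yr.
For B, 1141.6 / 7.088 = 161.06 years; at 2 density bands per year that is 161.06 × 2 ≈ 322 density bands.

322 density bands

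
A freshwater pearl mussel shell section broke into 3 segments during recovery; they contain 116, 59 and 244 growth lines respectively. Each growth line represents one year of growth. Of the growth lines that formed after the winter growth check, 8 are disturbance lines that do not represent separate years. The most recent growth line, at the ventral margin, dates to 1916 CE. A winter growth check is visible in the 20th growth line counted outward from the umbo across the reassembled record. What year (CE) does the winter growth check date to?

Total growth lines = 116 + 59 + 244 = 419.
419 − 20 = 399 growth lines lie beyond the winter growth check toward the ventral margin.
Excluding 8 false growth lines: 399 − 8 = 391.
1916 − 391 = 1525 CE.

1525 CE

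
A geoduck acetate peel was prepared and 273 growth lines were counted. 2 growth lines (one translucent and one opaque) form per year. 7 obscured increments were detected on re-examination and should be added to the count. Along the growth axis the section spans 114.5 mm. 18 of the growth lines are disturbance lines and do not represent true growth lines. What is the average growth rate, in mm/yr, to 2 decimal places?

0.87 mm/yr

Correcting the raw count gives 273 − 18 + 7 = 262 true growth lines.
With 2 growth lines per year, 262 / 2 = 131 years.
Extension rate ≈ 114.5 / 131 = 0.87 mm/yr.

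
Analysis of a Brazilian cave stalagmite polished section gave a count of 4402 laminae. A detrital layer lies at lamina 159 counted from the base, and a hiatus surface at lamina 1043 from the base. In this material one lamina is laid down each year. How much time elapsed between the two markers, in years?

884 yr

1043 − 159 = 884 laminae lie between the two events.
That is 884 years at one lamina per year.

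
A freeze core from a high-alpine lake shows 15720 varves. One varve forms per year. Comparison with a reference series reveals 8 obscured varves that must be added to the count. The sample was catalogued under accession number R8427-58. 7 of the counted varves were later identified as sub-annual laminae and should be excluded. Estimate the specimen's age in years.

Adjusted count: 15720 − 7 + 8 = 15721 varves.
With a one-to-one varve periodicity this is 15721 years.

15721 years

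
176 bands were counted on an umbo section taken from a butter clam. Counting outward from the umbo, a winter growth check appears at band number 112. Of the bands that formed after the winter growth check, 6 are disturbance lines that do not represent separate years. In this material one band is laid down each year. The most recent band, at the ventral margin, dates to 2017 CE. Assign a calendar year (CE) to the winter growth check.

176 − 112 = 64 bands lie beyond the winter growth check toward the ventral margin.
64 − 6 false = 58 true bands after the winter growth check.
2017 − 58 = 1959 CE.

1959 CE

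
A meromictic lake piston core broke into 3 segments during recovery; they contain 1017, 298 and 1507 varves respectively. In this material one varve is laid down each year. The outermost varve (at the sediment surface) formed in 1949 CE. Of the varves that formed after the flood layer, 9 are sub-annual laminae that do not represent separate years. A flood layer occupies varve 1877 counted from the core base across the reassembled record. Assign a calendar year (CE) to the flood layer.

Total varves = 1017 + 298 + 1507 = 2822.
The flood layer sits at varve 1877 from the core base, so 2822 − 1877 = 945 varves formed after it.
945 − 9 false = 936 true varves after the flood layer.
The varve at the sediment surface is 1949 CE, so the flood layer dates to 1949 − 936 = 1013 CE.

1013 CE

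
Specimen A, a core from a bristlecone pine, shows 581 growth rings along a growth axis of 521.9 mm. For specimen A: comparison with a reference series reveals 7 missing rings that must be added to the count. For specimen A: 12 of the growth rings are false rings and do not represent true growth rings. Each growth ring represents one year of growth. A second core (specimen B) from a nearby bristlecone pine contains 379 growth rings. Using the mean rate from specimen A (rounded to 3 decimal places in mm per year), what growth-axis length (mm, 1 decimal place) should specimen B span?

343.4 mm

Specimen A: true growth ring count = 581 − 12 + 7 = 576.
A: Extension rate ≈ 521.9 / 576 = 0.906 mm/year.
B's length ≈ 0.906 × 379 = 343.4 mm.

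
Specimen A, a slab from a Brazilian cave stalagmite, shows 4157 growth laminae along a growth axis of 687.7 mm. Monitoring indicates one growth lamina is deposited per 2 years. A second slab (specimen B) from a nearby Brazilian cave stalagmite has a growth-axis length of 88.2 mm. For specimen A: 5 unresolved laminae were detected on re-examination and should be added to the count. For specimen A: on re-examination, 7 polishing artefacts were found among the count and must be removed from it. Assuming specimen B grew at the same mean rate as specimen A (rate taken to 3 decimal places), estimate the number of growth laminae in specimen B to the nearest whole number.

531 growth laminae

Specimen A: after corrections the count is 4157 − 7 + 5 = 4155 growth laminae.
Specimen A: at 2 years per growth lamina, 4155 × 2 = 8310 years.
A: Mean rate = 687.7 mm / 8310 years ≈ 0.083 mm/yr.
B spans 88.2 / 0.083 = 1062.65 years; at 2 years per growth lamina that is 1062.65 / 2 ≈ 531 growth laminae.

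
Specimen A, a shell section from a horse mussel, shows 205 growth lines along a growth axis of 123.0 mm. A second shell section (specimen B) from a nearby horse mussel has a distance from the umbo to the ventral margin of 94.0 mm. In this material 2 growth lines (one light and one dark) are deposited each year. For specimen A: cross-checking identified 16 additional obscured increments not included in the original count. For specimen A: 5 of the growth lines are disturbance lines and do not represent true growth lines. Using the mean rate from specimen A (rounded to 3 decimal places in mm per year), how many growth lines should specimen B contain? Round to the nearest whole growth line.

165 growth lines

Specimen A: adjusted count: 205 − 5 + 16 = 216 growth lines.
Specimen A: 216 growth lines at 2 per year is 216 / 2 = 108 years.
A: Mean rate = 123.0 mm / 108 years ≈ 1.139 mm/year.
B spans 94.0 / 1.139 = 82.53 years; at 2 growth lines per year that is 82.53 × 2 ≈ 165 growth lines.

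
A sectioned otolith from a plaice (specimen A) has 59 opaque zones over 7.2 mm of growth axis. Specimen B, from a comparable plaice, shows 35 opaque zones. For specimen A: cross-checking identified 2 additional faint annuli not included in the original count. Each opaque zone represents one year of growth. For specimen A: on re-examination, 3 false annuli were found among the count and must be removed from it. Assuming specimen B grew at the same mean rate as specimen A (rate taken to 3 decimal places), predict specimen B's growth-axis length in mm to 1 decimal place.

Specimen A: after corrections the count is 59 − 3 + 2 = 58 opaque zones.
A: 7.2 mm over 58 years gives 7.2 / 58 ≈ 0.124 mm/year.
For B, 0.124 mm/year × 35 years = 4.3 mm.

4.3 mm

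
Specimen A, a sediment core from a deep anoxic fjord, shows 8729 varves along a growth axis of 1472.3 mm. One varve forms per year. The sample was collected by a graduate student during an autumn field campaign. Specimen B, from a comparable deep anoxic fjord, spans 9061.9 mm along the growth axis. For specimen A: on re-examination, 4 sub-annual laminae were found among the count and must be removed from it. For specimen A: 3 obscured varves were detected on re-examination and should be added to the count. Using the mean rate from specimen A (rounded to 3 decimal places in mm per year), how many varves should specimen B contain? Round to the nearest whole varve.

53621 varves

Specimen A: true varve count = 8729 − 4 + 3 = 8728.
A: 1472.3 mm over 8728 years gives 1472.3 / 8728 ≈ 0.169 mm/year.
B spans 9061.9 / 0.169 = 53620.71 years ≈ 53621 varves.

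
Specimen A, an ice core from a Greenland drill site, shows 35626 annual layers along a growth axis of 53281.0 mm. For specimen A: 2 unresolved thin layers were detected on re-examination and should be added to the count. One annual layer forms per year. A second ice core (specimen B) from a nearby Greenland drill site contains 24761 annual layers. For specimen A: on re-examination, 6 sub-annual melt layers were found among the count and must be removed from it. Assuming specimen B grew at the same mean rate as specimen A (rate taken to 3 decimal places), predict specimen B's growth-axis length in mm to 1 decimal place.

37042.5 mm

Specimen A: after corrections the count is 35626 − 6 + 2 = 35622 annual layers.
A: Extension rate ≈ 53281.0 / 35622 = 1.496 mm per year.
Length of B = 1.496 × 24761 = 37042.5 mm.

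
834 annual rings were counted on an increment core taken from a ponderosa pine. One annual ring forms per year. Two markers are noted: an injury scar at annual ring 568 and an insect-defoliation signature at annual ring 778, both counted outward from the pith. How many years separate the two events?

210 yr

778 − 568 = 210 annual rings lie between the two events.
At one annual ring per year, 210 years elapsed between them.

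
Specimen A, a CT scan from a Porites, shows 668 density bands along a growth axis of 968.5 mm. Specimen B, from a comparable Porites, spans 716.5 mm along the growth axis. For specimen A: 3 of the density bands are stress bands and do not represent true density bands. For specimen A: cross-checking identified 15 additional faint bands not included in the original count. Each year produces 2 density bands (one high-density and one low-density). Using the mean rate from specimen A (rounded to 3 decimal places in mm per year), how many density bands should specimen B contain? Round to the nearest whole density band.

503 density bands

Specimen A: after corrections the count is 668 − 3 + 15 = 680 density bands.
Specimen A: 680 density bands at 2 per year is 680 / 2 = 340 years.
A: Mean rate = 968.5 mm / 340 years ≈ 2.849 mm per year.
B spans 716.5 / 2.849 = 251.49 years; at 2 density bands per year that is 251.49 × 2 ≈ 503 density bands.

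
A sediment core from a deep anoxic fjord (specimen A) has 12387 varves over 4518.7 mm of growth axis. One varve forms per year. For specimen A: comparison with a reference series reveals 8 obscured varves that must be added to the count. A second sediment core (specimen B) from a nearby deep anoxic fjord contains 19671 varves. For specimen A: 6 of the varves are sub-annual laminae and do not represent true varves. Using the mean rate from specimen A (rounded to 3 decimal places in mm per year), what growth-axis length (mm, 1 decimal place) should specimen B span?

7179.9 mm

Specimen A: true varve count = 12387 − 6 + 8 = 12389.
A: Extension rate ≈ 4518.7 / 12389 = 0.365 mm per year.
B's length ≈ 0.365 × 19671 = 7179.9 mm.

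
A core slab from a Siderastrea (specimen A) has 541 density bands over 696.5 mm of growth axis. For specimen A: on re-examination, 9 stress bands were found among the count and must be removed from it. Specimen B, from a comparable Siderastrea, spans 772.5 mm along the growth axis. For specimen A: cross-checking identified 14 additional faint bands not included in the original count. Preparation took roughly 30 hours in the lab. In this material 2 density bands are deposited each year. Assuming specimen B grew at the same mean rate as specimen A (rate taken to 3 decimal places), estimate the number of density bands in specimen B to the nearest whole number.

606 density bands

Specimen A: after corrections the count is 541 − 9 + 14 = 546 density bands.
Specimen A: dividing by 2 density bands per year: 546 / 2 = 273 years.
A: 696.5 mm over 273 years gives 696.5 / 273 ≈ 2.551 mm/yr.
Specimen B: 772.5 mm / 2.551 mm per year = 302.82 years; at 2 density bands per year that is 302.82 × 2 ≈ 606 density bands.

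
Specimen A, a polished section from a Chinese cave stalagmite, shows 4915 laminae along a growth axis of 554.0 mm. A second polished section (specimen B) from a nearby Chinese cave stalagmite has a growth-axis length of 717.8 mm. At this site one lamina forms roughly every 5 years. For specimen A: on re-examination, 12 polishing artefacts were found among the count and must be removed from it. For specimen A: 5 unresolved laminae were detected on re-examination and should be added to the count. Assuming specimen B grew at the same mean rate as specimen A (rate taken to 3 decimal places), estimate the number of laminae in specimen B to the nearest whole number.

6242 laminae

Specimen A: correcting the raw count gives 4915 − 12 + 5 = 4908 true laminae.
Specimen A: 4908 laminae at 5 years each span 4908 × 5 = 24540 years.
A: Mean rate = 554.0 mm / 24540 years ≈ 0.023 mm/yr.
For B, 717.8 / 0.023 = 31208.70 years; at 5 years per lamina that is 31208.70 / 5 ≈ 6242 laminae.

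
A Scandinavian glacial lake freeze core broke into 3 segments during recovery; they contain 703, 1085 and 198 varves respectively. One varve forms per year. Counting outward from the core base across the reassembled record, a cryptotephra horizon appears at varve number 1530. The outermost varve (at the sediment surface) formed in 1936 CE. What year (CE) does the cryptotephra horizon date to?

1480 CE

Total varves = 703 + 1085 + 198 = 1986.
1986 − 1530 = 456 varves lie beyond the cryptotephra horizon toward the sediment surface.
1936 − 456 = 1480 CE.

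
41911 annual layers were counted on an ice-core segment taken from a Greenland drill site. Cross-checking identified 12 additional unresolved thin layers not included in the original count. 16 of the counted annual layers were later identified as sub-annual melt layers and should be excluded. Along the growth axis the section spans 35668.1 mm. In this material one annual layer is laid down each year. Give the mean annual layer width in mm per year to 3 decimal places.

True annual layer count = 41911 − 16 + 12 = 41907.
Extension rate ≈ 35668.1 / 41907 = 0.851 mm per year.

0.851 mm per year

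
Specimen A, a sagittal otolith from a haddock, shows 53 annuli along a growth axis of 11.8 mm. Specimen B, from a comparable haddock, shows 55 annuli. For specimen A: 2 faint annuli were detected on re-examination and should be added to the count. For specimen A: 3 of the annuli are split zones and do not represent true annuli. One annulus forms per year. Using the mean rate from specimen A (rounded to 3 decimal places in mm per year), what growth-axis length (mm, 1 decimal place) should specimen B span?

12.5 mm

Specimen A: true annulus count = 53 − 3 + 2 = 52.
A: Mean rate = 11.8 mm / 52 years ≈ 0.227 mm per year.
B's length ≈ 0.227 × 55 = 12.5 mm.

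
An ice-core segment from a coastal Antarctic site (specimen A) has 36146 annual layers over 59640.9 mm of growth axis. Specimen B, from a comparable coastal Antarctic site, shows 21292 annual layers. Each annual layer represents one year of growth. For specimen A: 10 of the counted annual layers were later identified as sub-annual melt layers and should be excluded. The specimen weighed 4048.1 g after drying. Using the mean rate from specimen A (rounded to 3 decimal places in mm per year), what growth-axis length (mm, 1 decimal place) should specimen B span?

Specimen A: adjusted count: 36146 − 10 = 36136 annual layers.
A: Extension rate ≈ 59640.9 / 36136 = 1.650 mm/year.
For B, 1.650 mm/year × 21292 years = 35131.8 mm.

35131.8 mm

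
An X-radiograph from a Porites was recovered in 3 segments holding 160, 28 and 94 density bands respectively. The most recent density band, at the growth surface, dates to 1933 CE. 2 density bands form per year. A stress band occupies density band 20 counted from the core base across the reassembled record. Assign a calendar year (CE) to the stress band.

1802 CE

Total density bands = 160 + 28 + 94 = 282.
Between density band 20 and the growth surface there are 282 − 20 = 262 density bands.
Dividing by 2 density bands per year: 262 / 2 = 131 years.
Counting back 131 years from 1933 CE places the stress band in 1933 − 131 = 1802 CE.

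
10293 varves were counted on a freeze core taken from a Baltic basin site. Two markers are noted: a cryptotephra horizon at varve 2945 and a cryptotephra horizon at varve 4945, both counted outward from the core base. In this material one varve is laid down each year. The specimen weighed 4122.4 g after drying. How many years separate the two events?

4945 − 2945 = 2000 varves lie between the two events.
One varve per year makes the interval 2000 years.

2000 years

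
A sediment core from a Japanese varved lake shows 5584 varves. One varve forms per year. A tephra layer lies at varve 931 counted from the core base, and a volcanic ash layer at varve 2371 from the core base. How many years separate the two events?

Separation: 2371 − 931 = 1440 varves.
One varve per year makes the interval 1440 years.

1440 yr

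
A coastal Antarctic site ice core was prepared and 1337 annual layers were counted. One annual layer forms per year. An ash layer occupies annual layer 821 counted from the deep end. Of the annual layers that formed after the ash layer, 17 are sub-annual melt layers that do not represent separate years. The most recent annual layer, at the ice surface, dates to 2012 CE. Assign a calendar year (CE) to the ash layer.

1513 CE

The ash layer sits at annual layer 821 from the deep end, so 1337 − 821 = 516 annual layers formed after it.
Excluding 17 false annual layers: 516 − 17 = 499.
2012 − 499 = 1513 CE.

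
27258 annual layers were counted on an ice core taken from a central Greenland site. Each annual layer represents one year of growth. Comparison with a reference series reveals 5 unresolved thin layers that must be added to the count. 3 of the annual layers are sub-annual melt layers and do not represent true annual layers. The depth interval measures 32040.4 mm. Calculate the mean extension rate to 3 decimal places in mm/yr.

After corrections the count is 27258 − 3 + 5 = 27260 annual layers.
Extension rate ≈ 32040.4 / 27260 = 1.175 mm/yr.

1.175 mm/yr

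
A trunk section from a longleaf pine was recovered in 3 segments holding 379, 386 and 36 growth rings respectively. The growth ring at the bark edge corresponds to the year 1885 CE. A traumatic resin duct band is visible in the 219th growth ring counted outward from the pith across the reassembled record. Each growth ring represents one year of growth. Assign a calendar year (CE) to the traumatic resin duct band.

1303 CE

Total growth rings = 379 + 386 + 36 = 801.
The traumatic resin duct band sits at growth ring 219 from the pith, so 801 − 219 = 582 growth rings formed after it.
The growth ring at the bark edge is 1885 CE, so the traumatic resin duct band dates to 1885 − 582 = 1303 CE.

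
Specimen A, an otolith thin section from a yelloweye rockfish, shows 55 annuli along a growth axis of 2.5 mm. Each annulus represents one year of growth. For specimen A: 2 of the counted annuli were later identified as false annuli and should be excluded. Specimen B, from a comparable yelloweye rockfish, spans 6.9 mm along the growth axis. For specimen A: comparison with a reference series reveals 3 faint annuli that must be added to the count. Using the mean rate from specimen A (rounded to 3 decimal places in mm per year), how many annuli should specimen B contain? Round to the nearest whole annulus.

153 annuli

Specimen A: correcting the raw count gives 55 − 2 + 3 = 56 true annuli.
A: Mean rate = 2.5 mm / 56 years ≈ 0.045 mm per year.
B spans 6.9 / 0.045 = 153.33 years ≈ 153 annuli.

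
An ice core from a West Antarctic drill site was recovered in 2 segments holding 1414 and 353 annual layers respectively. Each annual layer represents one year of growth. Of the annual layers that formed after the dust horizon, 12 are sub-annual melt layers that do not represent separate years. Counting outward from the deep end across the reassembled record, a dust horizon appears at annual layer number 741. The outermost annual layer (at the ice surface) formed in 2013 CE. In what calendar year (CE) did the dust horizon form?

999 CE

Total annual layers = 1414 + 353 = 1767.
The dust horizon sits at annual layer 741 from the deep end, so 1767 − 741 = 1026 annual layers formed after it.
Excluding 12 false annual layers: 1026 − 12 = 1014.
Counting back 1014 years from 2013 CE places the dust horizon in 2013 − 1014 = 999 CE.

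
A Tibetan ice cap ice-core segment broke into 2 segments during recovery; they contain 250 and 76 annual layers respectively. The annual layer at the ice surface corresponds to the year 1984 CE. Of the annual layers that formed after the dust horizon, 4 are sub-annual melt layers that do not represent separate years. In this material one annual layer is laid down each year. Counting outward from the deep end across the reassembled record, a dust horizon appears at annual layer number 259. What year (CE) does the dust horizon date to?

Total annual layers = 250 + 76 = 326.
Between annual layer 259 and the ice surface there are 326 − 259 = 67 annual layers.
Removing the 4 false annual layers leaves 67 − 4 = 63 true annual layers beyond the dust horizon.
1984 − 63 = 1921 CE.

1921 CE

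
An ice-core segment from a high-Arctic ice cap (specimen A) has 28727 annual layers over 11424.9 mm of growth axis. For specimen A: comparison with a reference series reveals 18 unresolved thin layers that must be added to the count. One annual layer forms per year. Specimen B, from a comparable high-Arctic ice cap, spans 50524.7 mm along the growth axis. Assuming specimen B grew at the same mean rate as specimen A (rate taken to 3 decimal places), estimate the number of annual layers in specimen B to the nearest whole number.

127266 annual layers

Specimen A: adjusted count: 28727 + 18 = 28745 annual layers.
A: Extension rate ≈ 11424.9 / 28745 = 0.397 mm/yr.
B spans 50524.7 / 0.397 = 127266.25 years ≈ 127266 annual layers.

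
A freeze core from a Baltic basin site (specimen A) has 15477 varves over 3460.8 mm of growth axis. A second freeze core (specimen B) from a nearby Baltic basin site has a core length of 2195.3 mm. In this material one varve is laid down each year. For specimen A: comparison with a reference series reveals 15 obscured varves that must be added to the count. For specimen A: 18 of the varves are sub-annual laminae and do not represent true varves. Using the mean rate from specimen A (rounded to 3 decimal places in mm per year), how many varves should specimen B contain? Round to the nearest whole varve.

9800 varves

Specimen A: adjusted count: 15477 − 18 + 15 = 15474 varves.
A: Mean rate = 3460.8 mm / 15474 years ≈ 0.224 mm per year.
For B, 2195.3 / 0.224 = 9800.45 years ≈ 9800 varves.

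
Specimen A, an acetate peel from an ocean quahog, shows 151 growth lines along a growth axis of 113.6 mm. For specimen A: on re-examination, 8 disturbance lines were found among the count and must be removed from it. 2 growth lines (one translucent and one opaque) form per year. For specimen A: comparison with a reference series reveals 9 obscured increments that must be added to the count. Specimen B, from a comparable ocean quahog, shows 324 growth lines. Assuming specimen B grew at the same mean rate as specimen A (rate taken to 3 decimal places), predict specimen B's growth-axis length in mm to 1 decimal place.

Specimen A: correcting the raw count gives 151 − 8 + 9 = 152 true growth lines.
Specimen A: 152 growth lines at 2 per year is 152 / 2 = 76 years.
A: Extension rate ≈ 113.6 / 76 = 1.495 mm/year.
Specimen B: dividing by 2 growth lines per year: 324 / 2 = 162 years. For B, 1.495 mm/year × 162 years = 242.2 mm.

242.2 mm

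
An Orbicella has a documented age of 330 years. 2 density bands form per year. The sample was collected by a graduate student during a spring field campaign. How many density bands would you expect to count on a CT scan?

330 years at 2 density bands per year gives 330 × 2 = 660 density bands.
So 660 density bands should be present.

660 density bands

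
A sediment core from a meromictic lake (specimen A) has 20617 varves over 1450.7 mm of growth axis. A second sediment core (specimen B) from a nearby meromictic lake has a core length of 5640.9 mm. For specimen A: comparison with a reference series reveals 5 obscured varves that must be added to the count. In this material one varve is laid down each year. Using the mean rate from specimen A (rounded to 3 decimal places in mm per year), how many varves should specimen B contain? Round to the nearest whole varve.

Specimen A: true varve count = 20617 + 5 = 20622.
A: 1450.7 mm over 20622 years gives 1450.7 / 20622 ≈ 0.070 mm per year.
Specimen B: 5640.9 mm / 0.070 mm per year = 80584.29 years ≈ 80584 varves.

80584 varves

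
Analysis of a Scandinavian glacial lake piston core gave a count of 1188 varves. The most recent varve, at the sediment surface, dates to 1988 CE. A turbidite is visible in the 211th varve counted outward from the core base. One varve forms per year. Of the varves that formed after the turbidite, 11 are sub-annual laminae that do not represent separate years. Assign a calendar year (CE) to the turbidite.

1022 CE

1188 − 211 = 977 varves lie beyond the turbidite toward the sediment surface.
977 − 11 false = 966 true varves after the turbidite.
Counting back 966 years from 1988 CE places the turbidite in 1988 − 966 = 1022 CE.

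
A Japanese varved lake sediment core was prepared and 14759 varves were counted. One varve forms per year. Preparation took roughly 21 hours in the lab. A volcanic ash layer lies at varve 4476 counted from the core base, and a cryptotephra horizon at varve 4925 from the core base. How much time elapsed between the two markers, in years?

449 years

Separation: 4925 − 4476 = 449 varves.
That is 449 years at one varve per year.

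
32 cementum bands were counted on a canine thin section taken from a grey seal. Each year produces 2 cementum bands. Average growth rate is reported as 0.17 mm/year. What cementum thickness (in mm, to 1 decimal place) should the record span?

Dividing by 2 cementum bands per year: 32 / 2 = 16 years.
16 years at 0.17 mm/year gives 0.17 × 16 = 2.7 mm.

2.7 mm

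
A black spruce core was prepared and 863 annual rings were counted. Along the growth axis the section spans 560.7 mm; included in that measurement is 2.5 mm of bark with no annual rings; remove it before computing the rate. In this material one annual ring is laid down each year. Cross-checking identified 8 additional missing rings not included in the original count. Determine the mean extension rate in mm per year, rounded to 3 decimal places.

0.641 mm per year

Adjusted count: 863 + 8 = 871 annual rings.
Removing the 2.5 mm offcut leaves 560.7 − 2.5 = 558.2 mm.
Extension rate ≈ 558.2 / 871 = 0.641 mm per year.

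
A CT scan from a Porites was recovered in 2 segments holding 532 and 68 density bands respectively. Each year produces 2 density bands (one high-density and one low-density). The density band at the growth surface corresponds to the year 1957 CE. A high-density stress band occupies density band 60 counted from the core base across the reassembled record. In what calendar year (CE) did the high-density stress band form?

Total density bands = 532 + 68 = 600.
The high-density stress band sits at density band 60 from the core base, so 600 − 60 = 540 density bands formed after it.
With 2 density bands per year, 540 / 2 = 270 years.
1957 − 270 = 1687 CE.

1687 CE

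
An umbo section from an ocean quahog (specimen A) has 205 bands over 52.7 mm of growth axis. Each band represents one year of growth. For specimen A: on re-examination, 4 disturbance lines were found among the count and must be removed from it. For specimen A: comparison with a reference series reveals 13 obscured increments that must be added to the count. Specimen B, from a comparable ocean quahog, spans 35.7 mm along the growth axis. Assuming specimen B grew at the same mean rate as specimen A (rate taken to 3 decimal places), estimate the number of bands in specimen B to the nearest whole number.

145 bands

Specimen A: true band count = 205 − 4 + 13 = 214.
A: Mean rate = 52.7 mm / 214 years ≈ 0.246 mm per year.
For B, 35.7 / 0.246 = 145.12 years ≈ 145 bands.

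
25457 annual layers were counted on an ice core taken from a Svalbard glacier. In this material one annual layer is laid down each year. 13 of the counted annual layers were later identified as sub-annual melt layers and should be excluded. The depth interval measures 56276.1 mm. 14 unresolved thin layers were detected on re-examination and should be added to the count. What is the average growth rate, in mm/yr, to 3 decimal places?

2.211 mm/yr

Correcting the raw count gives 25457 − 13 + 14 = 25458 true annual layers.
Extension rate ≈ 56276.1 / 25458 = 2.211 mm/yr.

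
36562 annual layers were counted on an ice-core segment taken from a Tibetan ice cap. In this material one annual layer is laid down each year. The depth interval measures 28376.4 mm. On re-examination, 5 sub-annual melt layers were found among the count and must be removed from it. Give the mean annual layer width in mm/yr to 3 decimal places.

Correcting the raw count gives 36562 − 5 = 36557 true annual layers.
28376.4 mm over 36557 years gives 28376.4 / 36557 ≈ 0.776 mm/yr.

0.776 mm/yr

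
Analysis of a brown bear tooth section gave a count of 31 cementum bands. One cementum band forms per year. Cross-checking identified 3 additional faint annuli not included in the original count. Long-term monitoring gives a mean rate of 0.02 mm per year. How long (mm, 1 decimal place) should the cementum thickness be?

0.7 mm

Correcting the raw count gives 31 + 3 = 34 true cementum bands.
34 years at 0.02 mm/year gives 0.02 × 34 = 0.7 mm.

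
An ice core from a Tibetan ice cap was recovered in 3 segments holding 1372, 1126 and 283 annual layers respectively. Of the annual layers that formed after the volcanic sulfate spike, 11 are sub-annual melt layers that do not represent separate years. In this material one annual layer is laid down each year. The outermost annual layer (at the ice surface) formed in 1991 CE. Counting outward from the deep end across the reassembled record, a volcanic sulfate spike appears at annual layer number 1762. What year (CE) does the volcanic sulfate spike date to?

983 CE

Total annual layers = 1372 + 1126 + 283 = 2781.
Between annual layer 1762 and the ice surface there are 2781 − 1762 = 1019 annual layers.
Excluding 11 false annual layers: 1019 − 11 = 1008.
The annual layer at the ice surface is 1991 CE, so the volcanic sulfate spike dates to 1991 − 1008 = 983 CE.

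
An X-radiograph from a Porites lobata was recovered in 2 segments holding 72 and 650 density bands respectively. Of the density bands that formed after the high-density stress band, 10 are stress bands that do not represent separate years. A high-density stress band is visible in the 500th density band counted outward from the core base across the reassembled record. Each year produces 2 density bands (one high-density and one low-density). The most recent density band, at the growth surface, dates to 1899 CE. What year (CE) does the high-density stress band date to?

Total density bands = 72 + 650 = 722.
The high-density stress band sits at density band 500 from the core base, so 722 − 500 = 222 density bands formed after it.
222 − 10 false = 212 true density bands after the high-density stress band.
212 density bands at 2 per year is 212 / 2 = 106 years.
Counting back 106 years from 1899 CE places the high-density stress band in 1899 − 106 = 1793 CE.

1793 CE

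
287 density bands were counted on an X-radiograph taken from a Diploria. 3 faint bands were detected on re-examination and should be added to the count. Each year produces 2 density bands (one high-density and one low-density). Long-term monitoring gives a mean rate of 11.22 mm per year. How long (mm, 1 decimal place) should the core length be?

1626.9 mm

True density band count = 287 + 3 = 290.
With 2 density bands per year, 290 / 2 = 145 years.
Predicted length = 11.22 mm/year × 145 years = 1626.9 mm.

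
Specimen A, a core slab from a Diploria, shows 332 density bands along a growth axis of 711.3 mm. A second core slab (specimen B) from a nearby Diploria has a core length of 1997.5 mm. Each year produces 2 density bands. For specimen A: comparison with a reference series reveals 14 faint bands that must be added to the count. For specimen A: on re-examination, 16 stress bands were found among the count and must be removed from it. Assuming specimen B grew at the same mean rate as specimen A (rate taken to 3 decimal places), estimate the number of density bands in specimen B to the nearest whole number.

Specimen A: after corrections the count is 332 − 16 + 14 = 330 density bands.
Specimen A: 330 density bands at 2 per year is 330 / 2 = 165 years.
A: 711.3 mm over 165 years gives 711.3 / 165 ≈ 4.311 mm per year.
Specimen B: 1997.5 mm / 4.311 mm per year = 463.35 years; at 2 density bands per year that is 463.35 × 2 ≈ 927 density bands.

927 density bands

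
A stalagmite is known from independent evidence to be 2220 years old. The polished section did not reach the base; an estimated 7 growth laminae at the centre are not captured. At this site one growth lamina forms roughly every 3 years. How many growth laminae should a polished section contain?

733 growth laminae

One growth lamina every 3 years means 2220 / 3 = 740 growth laminae.
Less the 7 uncaptured growth laminae: 740 − 7 = 733.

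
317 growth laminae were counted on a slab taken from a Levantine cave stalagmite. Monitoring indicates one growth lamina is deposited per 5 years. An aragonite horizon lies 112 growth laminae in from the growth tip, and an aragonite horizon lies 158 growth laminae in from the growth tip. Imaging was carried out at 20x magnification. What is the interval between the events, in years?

Separation: 158 − 112 = 46 growth laminae.
At 5 years per growth lamina, 46 × 5 = 230 years.

230 years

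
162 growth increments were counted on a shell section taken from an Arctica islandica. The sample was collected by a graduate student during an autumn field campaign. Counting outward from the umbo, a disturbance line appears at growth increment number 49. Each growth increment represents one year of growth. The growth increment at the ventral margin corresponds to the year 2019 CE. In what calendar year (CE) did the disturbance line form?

162 − 49 = 113 growth increments lie beyond the disturbance line toward the ventral margin.
Counting back 113 years from 2019 CE places the disturbance line in 2019 − 113 = 1906 CE.

1906 CE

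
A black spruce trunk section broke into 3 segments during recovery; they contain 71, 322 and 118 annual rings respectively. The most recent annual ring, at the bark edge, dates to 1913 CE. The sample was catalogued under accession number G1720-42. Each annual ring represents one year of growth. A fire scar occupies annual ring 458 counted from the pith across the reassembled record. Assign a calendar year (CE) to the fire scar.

1860 CE

Total annual rings = 71 + 322 + 118 = 511.
The fire scar sits at annual ring 458 from the pith, so 511 − 458 = 53 annual rings formed after it.
1913 − 53 = 1860 CE.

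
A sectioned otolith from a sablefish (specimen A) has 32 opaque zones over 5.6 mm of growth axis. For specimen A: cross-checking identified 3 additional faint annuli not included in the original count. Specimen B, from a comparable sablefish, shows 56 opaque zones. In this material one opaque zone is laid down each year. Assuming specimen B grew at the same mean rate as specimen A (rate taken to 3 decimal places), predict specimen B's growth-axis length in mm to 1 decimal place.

9.0 mm

Specimen A: after corrections the count is 32 + 3 = 35 opaque zones.
A: Mean rate = 5.6 mm / 35 years ≈ 0.160 mm/year.
Length of B = 0.160 × 56 = 9.0 mm.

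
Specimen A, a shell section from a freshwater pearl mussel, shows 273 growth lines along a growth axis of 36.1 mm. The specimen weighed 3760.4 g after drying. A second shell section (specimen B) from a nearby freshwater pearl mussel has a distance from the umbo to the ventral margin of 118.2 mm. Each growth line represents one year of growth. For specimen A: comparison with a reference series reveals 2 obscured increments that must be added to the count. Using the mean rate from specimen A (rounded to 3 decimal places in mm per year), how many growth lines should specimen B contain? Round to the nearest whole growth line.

902 growth lines

Specimen A: after corrections the count is 273 + 2 = 275 growth lines.
A: Mean rate = 36.1 mm / 275 years ≈ 0.131 mm/yr.
For B, 118.2 / 0.131 = 902.29 years ≈ 902 growth lines.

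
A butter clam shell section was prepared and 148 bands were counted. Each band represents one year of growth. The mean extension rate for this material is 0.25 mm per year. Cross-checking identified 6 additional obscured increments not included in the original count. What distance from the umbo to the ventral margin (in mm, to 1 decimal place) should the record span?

After corrections the count is 148 + 6 = 154 bands.
154 years at 0.25 mm/year gives 0.25 × 154 = 38.5 mm.

38.5 mm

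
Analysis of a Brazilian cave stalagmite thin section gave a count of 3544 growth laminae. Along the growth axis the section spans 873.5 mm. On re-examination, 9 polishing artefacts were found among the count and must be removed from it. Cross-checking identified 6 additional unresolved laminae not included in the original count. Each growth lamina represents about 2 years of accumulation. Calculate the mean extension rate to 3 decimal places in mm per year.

Correcting the raw count gives 3544 − 9 + 6 = 3541 true growth laminae.
3541 growth laminae at 2 years each span 3541 × 2 = 7082 years.
Mean rate = 873.5 mm / 7082 years ≈ 0.123 mm per year.

0.123 mm per year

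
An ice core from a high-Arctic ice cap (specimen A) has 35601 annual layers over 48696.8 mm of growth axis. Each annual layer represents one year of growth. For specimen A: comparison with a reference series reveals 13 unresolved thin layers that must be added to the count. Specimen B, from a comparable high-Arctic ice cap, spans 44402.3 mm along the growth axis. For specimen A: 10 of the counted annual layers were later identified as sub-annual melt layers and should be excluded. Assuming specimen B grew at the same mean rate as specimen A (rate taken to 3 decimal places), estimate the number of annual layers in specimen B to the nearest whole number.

32458 annual layers

Specimen A: after corrections the count is 35601 − 10 + 13 = 35604 annual layers.
A: Extension rate ≈ 48696.8 / 35604 = 1.368 mm per year.
For B, 44402.3 / 1.368 = 32457.82 years ≈ 32458 annual layers.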